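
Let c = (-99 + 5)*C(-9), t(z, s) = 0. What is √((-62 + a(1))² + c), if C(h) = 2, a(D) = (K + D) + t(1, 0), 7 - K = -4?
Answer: 34*√2 ≈ 48.083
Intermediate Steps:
K = 11 (K = 7 - 1*(-4) = 7 + 4 = 11)
a(D) = 11 + D (a(D) = (11 + D) + 0 = 11 + D)
c = -188 (c = (-99 + 5)*2 = -94*2 = -188)
√((-62 + a(1))² + c) = √((-62 + (11 + 1))² - 188) = √((-62 + 12)² - 188) = √((-50)² - 188) = √(2500 - 188) = √2312 = 34*√2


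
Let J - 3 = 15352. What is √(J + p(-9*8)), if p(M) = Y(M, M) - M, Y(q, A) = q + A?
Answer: √15283 ≈ 123.62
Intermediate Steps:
J = 15355 (J = 3 + 15352 = 15355)
Y(q, A) = A + q
p(M) = M (p(M) = (M + M) - M = 2*M - M = M)
√(J + p(-9*8)) = √(15355 - 9*8) = √(15355 - 72) = √15283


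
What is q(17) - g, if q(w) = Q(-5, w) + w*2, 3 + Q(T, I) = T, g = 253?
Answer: -227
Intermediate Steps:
Q(T, I) = -3 + T
q(w) = -8 + 2*w (q(w) = (-3 - 5) + w*2 = -8 + 2*w)
q(17) - g = (-8 + 2*17) - 1*253 = (-8 + 34) - 253 = 26 - 253 = -227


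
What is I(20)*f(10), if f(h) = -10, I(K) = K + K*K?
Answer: -4200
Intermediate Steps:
I(K) = K + K²
I(20)*f(10) = (20*(1 + 20))*(-10) = (20*21)*(-10) = 420*(-10) = -4200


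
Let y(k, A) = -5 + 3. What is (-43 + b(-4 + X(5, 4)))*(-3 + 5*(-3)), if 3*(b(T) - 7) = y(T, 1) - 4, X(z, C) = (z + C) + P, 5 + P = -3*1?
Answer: 684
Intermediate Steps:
y(k, A) = -2
P = -8 (P = -5 - 3*1 = -5 - 3 = -8)
X(z, C) = -8 + C + z (X(z, C) = (z + C) - 8 = (C + z) - 8 = -8 + C + z)
b(T) = 5 (b(T) = 7 + (-2 - 4)/3 = 7 + (⅓)*(-6) = 7 - 2 = 5)
(-43 + b(-4 + X(5, 4)))*(-3 + 5*(-3)) = (-43 + 5)*(-3 + 5*(-3)) = -38*(-3 - 15) = -38*(-18) = 684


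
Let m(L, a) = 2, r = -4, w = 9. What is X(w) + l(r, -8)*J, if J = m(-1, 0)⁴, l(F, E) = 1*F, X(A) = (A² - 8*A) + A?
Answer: -46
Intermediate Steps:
X(A) = A² - 7*A
l(F, E) = F
J = 16 (J = 2⁴ = 16)
X(w) + l(r, -8)*J = 9*(-7 + 9) - 4*16 = 9*2 - 64 = 18 - 64 = -46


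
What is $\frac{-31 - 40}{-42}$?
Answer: $\frac{71}{42} \approx 1.6905$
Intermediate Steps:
$\frac{-31 - 40}{-42} = \left(-71\right) \left(- \frac{1}{42}\right) = \frac{71}{42}$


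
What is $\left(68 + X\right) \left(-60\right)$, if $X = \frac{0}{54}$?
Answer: $-4080$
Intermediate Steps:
$X = 0$ ($X = 0 \cdot \frac{1}{54} = 0$)
$\left(68 + X\right) \left(-60\right) = \left(68 + 0\right) \left(-60\right) = 68 \left(-60\right) = -4080$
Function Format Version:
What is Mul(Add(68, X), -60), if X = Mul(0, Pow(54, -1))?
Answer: -4080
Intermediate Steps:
X = 0 (X = Mul(0, Rational(1, 54)) = 0)
Mul(Add(68, X), -60) = Mul(Add(68, 0), -60) = Mul(68, -60) = -4080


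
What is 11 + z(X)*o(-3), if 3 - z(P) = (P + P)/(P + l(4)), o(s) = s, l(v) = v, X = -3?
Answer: -16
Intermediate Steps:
z(P) = 3 - 2*P/(4 + P) (z(P) = 3 - (P + P)/(P + 4) = 3 - 2*P/(4 + P))
11 + z(X)*o(-3) = 11 + ((12 - 3)/(4 - 3))*(-3) = 11 + (9/1)*(-3) = 11 + (1*9)*(-3) = 11 + 9*(-3) = 11 - 27 = -16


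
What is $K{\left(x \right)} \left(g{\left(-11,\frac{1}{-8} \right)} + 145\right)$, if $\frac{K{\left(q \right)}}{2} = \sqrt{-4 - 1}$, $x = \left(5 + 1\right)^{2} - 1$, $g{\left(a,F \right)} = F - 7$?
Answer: $\frac{1103 i \sqrt{5}}{4} \approx 616.6 i$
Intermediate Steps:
$g{\left(a,F \right)} = -7 + F$ ($g{\left(a,F \right)} = F - 7 = -7 + F$)
$x = 35$ ($x = 6^{2} - 1 = 36 - 1 = 35$)
$K{\left(q \right)} = 2 i \sqrt{5}$ ($K{\left(q \right)} = 2 \sqrt{-4 - 1} = 2 \sqrt{-5} = 2 i \sqrt{5}$)
$K{\left(x \right)} \left(g{\left(-11,\frac{1}{-8} \right)} + 145\right) = 2 i \sqrt{5} \left(\left(-7 + \frac{1}{-8}\right) + 145\right) = 2 i \sqrt{5} \left(\left(-7 - \frac{1}{8}\right) + 145\right) = 2 i \sqrt{5} \left(- \frac{57}{8} + 145\right) = 2 i \sqrt{5} \cdot \frac{1103}{8} = \frac{1103 i \sqrt{5}}{4}$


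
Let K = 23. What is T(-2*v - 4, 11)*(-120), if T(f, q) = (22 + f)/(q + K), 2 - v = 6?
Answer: -1560/17 ≈ -91.765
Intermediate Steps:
v = -4 (v = 2 - 1*6 = 2 - 6 = -4)
T(f, q) = (22 + f)/(23 + q) (T(f, q) = (22 + f)/(q + 23) = (22 + f)/(23 + q))
T(-2*v - 4, 11)*(-120) = ((22 + (-2*(-4) - 4))/(23 + 11))*(-120) = ((22 + (8 - 4))/34)*(-120) = ((22 + 4)/34)*(-120) = ((1/34)*26)*(-120) = (13/17)*(-120) = -1560/17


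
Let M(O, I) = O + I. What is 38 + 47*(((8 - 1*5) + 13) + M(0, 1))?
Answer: 837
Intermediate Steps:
M(O, I) = I + O
38 + 47*(((8 - 1*5) + 13) + M(0, 1)) = 38 + 47*(((8 - 1*5) + 13) + (1 + 0)) = 38 + 47*(((8 - 5) + 13) + 1) = 38 + 47*((3 + 13) + 1) = 38 + 47*(16 + 1) = 38 + 47*17 = 38 + 799 = 837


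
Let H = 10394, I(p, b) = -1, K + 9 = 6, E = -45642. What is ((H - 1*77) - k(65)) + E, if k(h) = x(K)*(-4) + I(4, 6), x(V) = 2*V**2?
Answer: -35252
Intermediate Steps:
K = -3 (K = -9 + 6 = -3)
k(h) = -73 (k(h) = (2*(-3)**2)*(-4) - 1 = (2*9)*(-4) - 1 = 18*(-4) - 1 = -72 - 1 = -73)
((H - 1*77) - k(65)) + E = ((10394 - 1*77) - 1*(-73)) - 45642 = ((10394 - 77) + 73) - 45642 = (10317 + 73) - 45642 = 10390 - 45642 = -35252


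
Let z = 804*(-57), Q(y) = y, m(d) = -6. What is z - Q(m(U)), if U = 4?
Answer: -45822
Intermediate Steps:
z = -45828
z - Q(m(U)) = -45828 - 1*(-6) = -45828 + 6 = -45822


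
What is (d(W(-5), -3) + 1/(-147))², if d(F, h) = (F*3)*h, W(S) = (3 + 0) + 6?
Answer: 141800464/21609 ≈ 6562.1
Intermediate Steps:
W(S) = 9 (W(S) = 3 + 6 = 9)
d(F, h) = 3*F*h (d(F, h) = (3*F)*h = 3*F*h)
(d(W(-5), -3) + 1/(-147))² = (3*9*(-3) + 1/(-147))² = (-81 - 1/147)² = (-11908/147)² = 141800464/21609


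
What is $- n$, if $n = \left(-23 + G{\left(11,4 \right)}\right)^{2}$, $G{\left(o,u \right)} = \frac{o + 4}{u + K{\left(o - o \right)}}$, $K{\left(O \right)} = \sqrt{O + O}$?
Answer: $- \frac{5929}{16} \approx -370.56$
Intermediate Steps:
$K{\left(O \right)} = \sqrt{2} \sqrt{O}$ ($K{\left(O \right)} = \sqrt{2 O} = \sqrt{2} \sqrt{O}$)
$G{\left(o,u \right)} = \frac{4 + o}{u}$ ($G{\left(o,u \right)} = \frac{o + 4}{u + \sqrt{2} \sqrt{o - o}} = \frac{4 + o}{u + \sqrt{2} \sqrt{0}} = \frac{4 + o}{u + \sqrt{2} \cdot 0} = \frac{4 + o}{u + 0} = \frac{4 + o}{u}$)
$n = \frac{5929}{16}$ ($n = \left(-23 + \frac{4 + 11}{4}\right)^{2} = \left(-23 + \frac{1}{4} \cdot 15\right)^{2} = \left(-23 + \frac{15}{4}\right)^{2} = \left(- \frac{77}{4}\right)^{2} = \frac{5929}{16} \approx 370.56$)
$- n = \left(-1\right) \frac{5929}{16} = - \frac{5929}{16}$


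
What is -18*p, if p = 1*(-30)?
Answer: 540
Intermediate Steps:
p = -30
-18*p = -18*(-30) = 540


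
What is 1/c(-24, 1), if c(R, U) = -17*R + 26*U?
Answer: 1/434 ≈ 0.0023041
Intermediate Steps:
1/c(-24, 1) = 1/(-17*(-24) + 26*1) = 1/(408 + 26) = 1/434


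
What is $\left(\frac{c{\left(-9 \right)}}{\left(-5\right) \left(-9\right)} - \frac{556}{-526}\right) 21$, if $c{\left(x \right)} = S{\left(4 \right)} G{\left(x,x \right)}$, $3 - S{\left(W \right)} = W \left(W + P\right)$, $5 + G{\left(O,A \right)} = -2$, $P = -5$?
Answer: $- \frac{2639}{3945} \approx -0.66895$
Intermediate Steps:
$G{\left(O,A \right)} = -7$ ($G{\left(O,A \right)} = -5 - 2 = -7$)
$S{\left(W \right)} = 3 - W \left(-5 + W\right)$ ($S{\left(W \right)} = 3 - W \left(W - 5\right) = 3 - W \left(-5 + W\right)$)
$c{\left(x \right)} = -49$ ($c{\left(x \right)} = \left(3 - 4^{2} + 5 \cdot 4\right) \left(-7\right) = \left(3 - 16 + 20\right) \left(-7\right) = 7 \left(-7\right) = -49$)
$\left(\frac{c{\left(-9 \right)}}{\left(-5\right) \left(-9\right)} - \frac{556}{-526}\right) 21 = \left(- \frac{49}{\left(-5\right) \left(-9\right)} - \frac{556}{-526}\right) 21 = \left(- \frac{49}{45} - - \frac{278}{263}\right) 21 = \left(\left(-49\right) \frac{1}{45} + \frac{278}{263}\right) 21 = \left(- \frac{49}{45} + \frac{278}{263}\right) 21 = \left(- \frac{377}{11835}\right) 21 = - \frac{2639}{3945}$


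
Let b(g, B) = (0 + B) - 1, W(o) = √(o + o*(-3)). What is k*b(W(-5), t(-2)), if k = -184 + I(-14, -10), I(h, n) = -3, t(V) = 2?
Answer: -187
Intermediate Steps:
W(o) = √2*√(-o) (W(o) = √(o - 3*o) = √(-2*o) = √2*√(-o))
b(g, B) = -1 + B (b(g, B) = B - 1 = -1 + B)
k = -187 (k = -184 - 3 = -187)
k*b(W(-5), t(-2)) = -187*(-1 + 2) = -187*1 = -187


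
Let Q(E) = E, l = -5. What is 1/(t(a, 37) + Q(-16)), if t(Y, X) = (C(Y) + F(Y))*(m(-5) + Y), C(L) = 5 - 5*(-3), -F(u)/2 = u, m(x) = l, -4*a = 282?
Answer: -2/24343 ≈ -8.2159e-5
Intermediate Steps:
a = -141/2 (a = -1/4*282 = -141/2 ≈ -70.500)
m(x) = -5
F(u) = -2*u
C(L) = 20 (C(L) = 5 + 15 = 20)
t(Y, X) = (-5 + Y)*(20 - 2*Y) (t(Y, X) = (20 - 2*Y)*(-5 + Y) = (-5 + Y)*(20 - 2*Y))
1/(t(a, 37) + Q(-16)) = 1/((-100 - 2*(-141/2)**2 + 30*(-141/2)) - 16) = 1/((-100 - 2*19881/4 - 2115) - 16) = 1/((-100 - 19881/2 - 2115) - 16) = 1/(-24311/2 - 16) = 1/(-24343/2) = -2/24343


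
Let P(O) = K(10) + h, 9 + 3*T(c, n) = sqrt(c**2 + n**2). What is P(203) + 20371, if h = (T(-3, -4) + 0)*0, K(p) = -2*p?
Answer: 20351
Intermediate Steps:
T(c, n) = -3 + sqrt(c**2 + n**2)/3
h = 0 (h = ((-3 + sqrt((-3)**2 + (-4)**2)/3) + 0)*0 = ((-3 + sqrt(9 + 16)/3) + 0)*0 = ((-3 + sqrt(25)/3) + 0)*0 = ((-3 + (1/3)*5) + 0)*0 = ((-3 + 5/3) + 0)*0 = (-4/3 + 0)*0 = -4/3*0 = 0)
P(O) = -20 (P(O) = -2*10 + 0 = -20 + 0 = -20)
P(203) + 20371 = -20 + 20371 = 20351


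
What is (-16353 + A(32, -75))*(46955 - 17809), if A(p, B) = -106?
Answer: -479714014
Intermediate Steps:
(-16353 + A(32, -75))*(46955 - 17809) = (-16353 - 106)*(46955 - 17809) = -16459*29146 = -479714014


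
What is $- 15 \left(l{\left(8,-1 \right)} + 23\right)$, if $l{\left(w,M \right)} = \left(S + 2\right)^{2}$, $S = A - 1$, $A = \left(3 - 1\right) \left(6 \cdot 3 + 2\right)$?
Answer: $-25560$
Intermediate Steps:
$A = 40$ ($A = 2 \left(18 + 2\right) = 2 \cdot 20 = 40$)
$S = 39$ ($S = 40 - 1 = 39$)
$l{\left(w,M \right)} = 1681$ ($l{\left(w,M \right)} = \left(39 + 2\right)^{2} = 41^{2} = 1681$)
$- 15 \left(l{\left(8,-1 \right)} + 23\right) = - 15 \left(1681 + 23\right) = \left(-15\right) 1704 = -25560$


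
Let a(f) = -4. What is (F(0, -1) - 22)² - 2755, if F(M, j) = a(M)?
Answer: -2079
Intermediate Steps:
F(M, j) = -4
(F(0, -1) - 22)² - 2755 = (-4 - 22)² - 2755 = (-26)² - 2755 = 676 - 2755 = -2079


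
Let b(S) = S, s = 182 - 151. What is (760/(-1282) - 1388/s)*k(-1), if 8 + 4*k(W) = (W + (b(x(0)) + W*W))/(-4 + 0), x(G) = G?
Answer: 1802976/19871 ≈ 90.734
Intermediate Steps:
s = 31
k(W) = -2 - W/16 - W²/16 (k(W) = -2 + ((W + (0 + W*W))/(-4 + 0))/4 = -2 + ((W + (0 + W²))/(-4))/4 = -2 + ((W + W²)*(-¼))/4 = -2 + (-W/4 - W²/4)/4 = -2 + (-W/16 - W²/16) = -2 - W/16 - W²/16)
(760/(-1282) - 1388/s)*k(-1) = (760/(-1282) - 1388/31)*(-2 - 1/16*(-1) - 1/16*(-1)²) = (760*(-1/1282) - 1388*1/31)*(-2 + 1/16 - 1/16*1) = (-380/641 - 1388/31)*(-2 + 1/16 - 1/16) = -901488/19871*(-2) = 1802976/19871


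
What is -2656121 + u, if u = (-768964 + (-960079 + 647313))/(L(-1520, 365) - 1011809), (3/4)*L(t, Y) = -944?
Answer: -8072487666373/3039203 ≈ -2.6561e+6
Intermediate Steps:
L(t, Y) = -3776/3 (L(t, Y) = (4/3)*(-944) = -3776/3)
u = 3245190/3039203 (u = (-768964 + (-960079 + 647313))/(-3776/3 - 1011809) = (-768964 - 312766)/(-3039203/3) = -1081730*(-3/3039203) = 3245190/3039203 ≈ 1.0678)
-2656121 + u = -2656121 + 3245190/3039203 = -8072487666373/3039203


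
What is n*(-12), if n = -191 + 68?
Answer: 1476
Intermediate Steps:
n = -123
n*(-12) = -123*(-12) = 1476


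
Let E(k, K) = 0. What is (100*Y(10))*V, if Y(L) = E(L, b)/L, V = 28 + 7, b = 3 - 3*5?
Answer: 0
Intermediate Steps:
b = -12 (b = 3 - 15 = -12)
V = 35
Y(L) = 0 (Y(L) = 0/L = 0)
(100*Y(10))*V = (100*0)*35 = 0*35 = 0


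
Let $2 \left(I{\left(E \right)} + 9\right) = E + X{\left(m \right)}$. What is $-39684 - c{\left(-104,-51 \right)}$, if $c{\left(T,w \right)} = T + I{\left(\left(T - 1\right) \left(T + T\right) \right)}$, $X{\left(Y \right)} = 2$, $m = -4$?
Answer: $-50492$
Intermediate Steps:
$I{\left(E \right)} = -8 + \frac{E}{2}$ ($I{\left(E \right)} = -9 + \frac{E + 2}{2} = -9 + \frac{2 + E}{2} = -9 + \left(1 + \frac{E}{2}\right) = -8 + \frac{E}{2}$)
$c{\left(T,w \right)} = -8 + T + T \left(-1 + T\right)$ ($c{\left(T,w \right)} = T + \left(-8 + \frac{\left(T - 1\right) \left(T + T\right)}{2}\right) = T + \left(-8 + \frac{\left(-1 + T\right) 2 T}{2}\right) = T + \left(-8 + \frac{2 T \left(-1 + T\right)}{2}\right) = T + \left(-8 + T \left(-1 + T\right)\right) = -8 + T + T \left(-1 + T\right)$)
$-39684 - c{\left(-104,-51 \right)} = -39684 - \left(-8 + \left(-104\right)^{2}\right) = -39684 - \left(-8 + 10816\right) = -39684 - 10808 = -50492$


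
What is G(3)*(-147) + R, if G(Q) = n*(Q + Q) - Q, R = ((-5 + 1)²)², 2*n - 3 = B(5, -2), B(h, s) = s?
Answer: 256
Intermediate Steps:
n = ½ (n = 3/2 + (½)*(-2) = 3/2 - 1 = ½ ≈ 0.50000)
R = 256 (R = ((-4)²)² = 16² = 256)
G(Q) = 0 (G(Q) = (Q + Q)/2 - Q = (2*Q)/2 - Q = Q - Q = 0)
G(3)*(-147) + R = 0*(-147) + 256 = 0 + 256 = 256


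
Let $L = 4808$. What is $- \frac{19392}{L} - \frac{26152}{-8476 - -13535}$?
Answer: $- \frac{27980368}{3040459} \approx -9.2027$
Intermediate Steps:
$- \frac{19392}{L} - \frac{26152}{-8476 - -13535} = - \frac{19392}{4808} - \frac{26152}{-8476 - -13535} = \left(-19392\right) \frac{1}{4808} - \frac{26152}{-8476 + 13535} = - \frac{2424}{601} - \frac{26152}{5059} = - \frac{27980368}{3040459}$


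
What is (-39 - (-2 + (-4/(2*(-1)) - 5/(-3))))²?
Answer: 14884/9 ≈ 1653.8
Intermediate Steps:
(-39 - (-2 + (-4/(2*(-1)) - 5/(-3))))² = (-39 - (-2 + (-4/(-2) - 5*(-⅓))))² = (-39 - (-2 + (-4*(-½) + 5/3)))² = (-39 - (-2 + (2 + 5/3)))² = (-39 - (-2 + 11/3))² = (-39 - 1*5/3)² = (-39 - 5/3)² = (-122/3)² = 14884/9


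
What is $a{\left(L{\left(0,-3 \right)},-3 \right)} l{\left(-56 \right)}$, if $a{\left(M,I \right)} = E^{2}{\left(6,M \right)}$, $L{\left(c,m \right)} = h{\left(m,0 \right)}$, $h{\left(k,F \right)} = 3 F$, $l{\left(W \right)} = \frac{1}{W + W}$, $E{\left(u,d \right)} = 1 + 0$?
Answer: $- \frac{1}{112} \approx -0.0089286$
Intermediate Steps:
$E{\left(u,d \right)} = 1$
$l{\left(W \right)} = \frac{1}{2 W}$
$L{\left(c,m \right)} = 0$ ($L{\left(c,m \right)} = 3 \cdot 0 = 0$)
$a{\left(M,I \right)} = 1$ ($a{\left(M,I \right)} = 1^{2} = 1$)
$a{\left(L{\left(0,-3 \right)},-3 \right)} l{\left(-56 \right)} = 1 \frac{1}{2 \left(-56\right)} = 1 \cdot \frac{1}{2} \left(- \frac{1}{56}\right) = 1 \left(- \frac{1}{112}\right) = - \frac{1}{112}$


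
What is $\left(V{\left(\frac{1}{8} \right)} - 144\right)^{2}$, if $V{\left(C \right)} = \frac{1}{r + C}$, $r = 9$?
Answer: $\frac{110334016}{5329} \approx 20704.0$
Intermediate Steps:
$V{\left(C \right)} = \frac{1}{9 + C}$
$\left(V{\left(\frac{1}{8} \right)} - 144\right)^{2} = \left(\frac{1}{9 + \frac{1}{8}} - 144\right)^{2} = \left(\frac{1}{\frac{73}{8}} - 144\right)^{2} = \left(\frac{8}{73} - 144\right)^{2} = \left(- \frac{10504}{73}\right)^{2} = \frac{110334016}{5329}$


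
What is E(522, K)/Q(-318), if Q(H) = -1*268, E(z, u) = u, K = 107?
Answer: -107/268 ≈ -0.39925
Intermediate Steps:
Q(H) = -268
E(522, K)/Q(-318) = 107/(-268) = 107*(-1/268) = -107/268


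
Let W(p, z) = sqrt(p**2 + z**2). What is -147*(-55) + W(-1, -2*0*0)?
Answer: 8086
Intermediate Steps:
-147*(-55) + W(-1, -2*0*0) = -147*(-55) + sqrt((-1)**2 + (-2*0*0)**2) = 8085 + sqrt(1 + (0*0)**2) = 8085 + sqrt(1 + 0**2) = 8085 + sqrt(1 + 0) = 8085 + sqrt(1) = 8085 + 1 = 8086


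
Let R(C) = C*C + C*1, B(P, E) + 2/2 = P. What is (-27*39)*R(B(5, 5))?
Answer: -21060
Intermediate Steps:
B(P, E) = -1 + P
R(C) = C + C² (R(C) = C² + C = C + C²)
(-27*39)*R(B(5, 5)) = (-27*39)*((-1 + 5)*(1 + (-1 + 5))) = -4212*(1 + 4) = -4212*5 = -1053*20 = -21060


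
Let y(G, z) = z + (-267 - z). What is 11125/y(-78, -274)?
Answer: -125/3 ≈ -41.667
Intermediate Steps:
y(G, z) = -267
11125/y(-78, -274) = 11125/(-267) = 11125*(-1/267) = -125/3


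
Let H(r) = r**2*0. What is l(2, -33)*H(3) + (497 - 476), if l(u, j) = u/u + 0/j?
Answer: 21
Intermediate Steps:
l(u, j) = 1 (l(u, j) = 1 + 0 = 1)
H(r) = 0
l(2, -33)*H(3) + (497 - 476) = 1*0 + (497 - 476) = 0 + 21 = 21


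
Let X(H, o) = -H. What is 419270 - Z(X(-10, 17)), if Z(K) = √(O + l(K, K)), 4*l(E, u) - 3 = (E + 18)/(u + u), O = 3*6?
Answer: 419270 - √1910/10 ≈ 4.1927e+5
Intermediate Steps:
O = 18
l(E, u) = ¾ + (18 + E)/(8*u) (l(E, u) = ¾ + ((E + 18)/(u + u))/4 = ¾ + ((18 + E)/((2*u)))/4 = ¾ + ((18 + E)*(1/(2*u)))/4 = ¾ + ((18 + E)/(2*u))/4 = ¾ + (18 + E)/(8*u))
Z(K) = √(18 + (18 + 7*K)/(8*K)) (Z(K) = √(18 + (18 + K + 6*K)/(8*K)) = √(18 + (18 + 7*K)/(8*K)))
419270 - Z(X(-10, 17)) = 419270 - √(302 + 36/((-1*(-10))))/4 = 419270 - √(302 + 36/10)/4 = 419270 - √(302 + 36*(⅒))/4 = 419270 - √(302 + 18/5)/4 = 419270 - √(1528/5)/4 = 419270 - 2*√1910/5/4 = 419270 - √1910/10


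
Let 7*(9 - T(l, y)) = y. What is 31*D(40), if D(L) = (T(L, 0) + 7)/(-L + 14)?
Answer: -248/13 ≈ -19.077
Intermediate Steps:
T(l, y) = 9 - y/7
D(L) = 16/(14 - L) (D(L) = ((9 - ⅐*0) + 7)/(-L + 14) = ((9 + 0) + 7)/(14 - L) = (9 + 7)/(14 - L) = 16/(14 - L))
31*D(40) = 31*(-16/(-14 + 40)) = 31*(-16/26) = 31*(-16*1/26) = 31*(-8/13) = -248/13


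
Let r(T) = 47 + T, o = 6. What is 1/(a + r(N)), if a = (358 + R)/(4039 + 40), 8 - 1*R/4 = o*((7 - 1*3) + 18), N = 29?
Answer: 4079/309866 ≈ 0.013164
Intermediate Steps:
R = -496 (R = 32 - 24*((7 - 1*3) + 18) = 32 - 24*((7 - 3) + 18) = 32 - 24*(4 + 18) = 32 - 24*22 = 32 - 4*132 = 32 - 528 = -496)
a = -138/4079 (a = (358 - 496)/(4039 + 40) = -138/4079 ≈ -0.033832)
1/(a + r(N)) = 1/(-138/4079 + (47 + 29)) = 1/(-138/4079 + 76) = 1/(309866/4079) = 4079/309866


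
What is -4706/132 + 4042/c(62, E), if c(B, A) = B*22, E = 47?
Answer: -3040/93 ≈ -32.688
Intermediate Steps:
c(B, A) = 22*B
-4706/132 + 4042/c(62, E) = -4706/132 + 4042/((22*62)) = -4706*1/132 + 4042/1364 = -2353/66 + 4042*(1/1364) = -2353/66 + 2021/682 = -3040/93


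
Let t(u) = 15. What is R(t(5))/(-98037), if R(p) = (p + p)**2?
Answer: -100/10893 ≈ -0.0091802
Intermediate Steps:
R(p) = 4*p**2 (R(p) = (2*p)**2 = 4*p**2)
R(t(5))/(-98037) = (4*15**2)/(-98037) = (4*225)*(-1/98037) = 900*(-1/98037) = -100/10893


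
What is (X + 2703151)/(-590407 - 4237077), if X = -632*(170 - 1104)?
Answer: -3293439/4827484 ≈ -0.68223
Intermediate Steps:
X = 590288 (X = -632*(-934) = 590288)
(X + 2703151)/(-590407 - 4237077) = (590288 + 2703151)/(-590407 - 4237077) = 3293439/(-4827484) = 3293439*(-1/4827484) = -3293439/4827484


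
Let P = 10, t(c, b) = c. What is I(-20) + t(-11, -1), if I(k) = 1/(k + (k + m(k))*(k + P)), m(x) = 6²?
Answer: -1981/180 ≈ -11.006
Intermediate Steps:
m(x) = 36
I(k) = 1/(k + (10 + k)*(36 + k)) (I(k) = 1/(k + (k + 36)*(k + 10)) = 1/(k + (36 + k)*(10 + k)) = 1/(k + (10 + k)*(36 + k)))
I(-20) + t(-11, -1) = 1/(360 + (-20)² + 47*(-20)) - 11 = 1/(360 + 400 - 940) - 11 = 1/(-180) - 11 = -1/180 - 11 = -1981/180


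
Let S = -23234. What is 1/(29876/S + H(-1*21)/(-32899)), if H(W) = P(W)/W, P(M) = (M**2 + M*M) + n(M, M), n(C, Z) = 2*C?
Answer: -382187683/490980582 ≈ -0.77842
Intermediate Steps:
P(M) = 2*M + 2*M**2 (P(M) = (M**2 + M*M) + 2*M = (M**2 + M**2) + 2*M = 2*M**2 + 2*M = 2*M + 2*M**2)
H(W) = 2 + 2*W (H(W) = (2*W*(1 + W))/W = 2 + 2*W)
1/(29876/S + H(-1*21)/(-32899)) = 1/(29876/(-23234) + (2 + 2*(-1*21))/(-32899)) = 1/(29876*(-1/23234) + (2 + 2*(-21))*(-1/32899)) = 1/(-14938/11617 + (2 - 42)*(-1/32899)) = 1/(-14938/11617 - 40*(-1/32899)) = 1/(-14938/11617 + 40/32899) = 1/(-490980582/382187683) = -382187683/490980582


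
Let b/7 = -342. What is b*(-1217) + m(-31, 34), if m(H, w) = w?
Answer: 2913532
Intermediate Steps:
b = -2394 (b = 7*(-342) = -2394)
b*(-1217) + m(-31, 34) = -2394*(-1217) + 34 = 2913498 + 34 = 2913532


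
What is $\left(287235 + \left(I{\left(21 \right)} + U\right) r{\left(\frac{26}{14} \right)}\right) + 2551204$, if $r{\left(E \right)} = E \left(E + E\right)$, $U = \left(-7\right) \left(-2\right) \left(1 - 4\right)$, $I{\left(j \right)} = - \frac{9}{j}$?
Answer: $\frac{973484191}{343} \approx 2.8381 \cdot 10^{6}$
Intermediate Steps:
$U = -42$ ($U = 14 \left(1 - 4\right) = 14 \left(-3\right) = -42$)
$r{\left(E \right)} = 2 E^{2}$ ($r{\left(E \right)} = E 2 E = 2 E^{2}$)
$\left(287235 + \left(I{\left(21 \right)} + U\right) r{\left(\frac{26}{14} \right)}\right) + 2551204 = \left(287235 + \left(- \frac{9}{21} - 42\right) 2 \left(\frac{26}{14}\right)^{2}\right) + 2551204 = \left(287235 + \left(\left(-9\right) \frac{1}{21} - 42\right) 2 \left(26 \cdot \frac{1}{14}\right)^{2}\right) + 2551204 = \left(287235 + \left(- \frac{3}{7} - 42\right) 2 \left(\frac{13}{7}\right)^{2}\right) + 2551204 = \left(287235 - \frac{297 \cdot 2 \cdot \frac{169}{49}}{7}\right) + 2551204 = \left(287235 - \frac{100386}{343}\right) + 2551204 = \frac{98421219}{343} + 2551204 = \frac{973484191}{343}$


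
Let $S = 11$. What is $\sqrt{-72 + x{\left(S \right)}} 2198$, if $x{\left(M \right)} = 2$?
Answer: $2198 i \sqrt{70} \approx 18390.0 i$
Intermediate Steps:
$\sqrt{-72 + x{\left(S \right)}} 2198 = \sqrt{-72 + 2} \cdot 2198 = \sqrt{-70} \cdot 2198 = i \sqrt{70} \cdot 2198 = 2198 i \sqrt{70}$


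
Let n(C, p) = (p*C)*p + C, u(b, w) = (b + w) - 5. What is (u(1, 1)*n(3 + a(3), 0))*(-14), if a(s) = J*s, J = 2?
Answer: 378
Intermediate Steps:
a(s) = 2*s
u(b, w) = -5 + b + w
n(C, p) = C + C*p**2 (n(C, p) = (C*p)*p + C = C*p**2 + C = C + C*p**2)
(u(1, 1)*n(3 + a(3), 0))*(-14) = ((-5 + 1 + 1)*((3 + 2*3)*(1 + 0**2)))*(-14) = -3*(3 + 6)*(1 + 0)*(-14) = -27*(-14) = 378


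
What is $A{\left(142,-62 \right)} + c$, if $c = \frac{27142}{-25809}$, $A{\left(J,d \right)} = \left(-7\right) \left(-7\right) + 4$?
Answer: $\frac{1340735}{25809} \approx 51.948$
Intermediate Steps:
$A{\left(J,d \right)} = 53$ ($A{\left(J,d \right)} = 49 + 4 = 53$)
$c = - \frac{27142}{25809}$ ($c = 27142 \left(- \frac{1}{25809}\right) = - \frac{27142}{25809} \approx -1.0516$)
$A{\left(142,-62 \right)} + c = 53 - \frac{27142}{25809} = \frac{1340735}{25809}$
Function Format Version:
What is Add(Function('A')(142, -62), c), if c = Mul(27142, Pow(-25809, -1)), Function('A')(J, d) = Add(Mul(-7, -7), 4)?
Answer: Rational(1340735, 25809) ≈ 51.948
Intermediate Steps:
Function('A')(J, d) = 53 (Function('A')(J, d) = Add(49, 4) = 53)
c = Rational(-27142, 25809) (c = Mul(27142, Rational(-1, 25809)) = Rational(-27142, 25809) ≈ -1.0516)
Add(Function('A')(142, -62), c) = Add(53, Rational(-27142, 25809)) = Rational(1340735, 25809)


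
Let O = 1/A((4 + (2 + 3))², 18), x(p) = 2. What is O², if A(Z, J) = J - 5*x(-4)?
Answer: 1/64 ≈ 0.015625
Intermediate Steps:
A(Z, J) = -10 + J (A(Z, J) = J - 5*2 = J - 10 = -10 + J)
O = ⅛ (O = 1/(-10 + 18) = 1/8 = ⅛ ≈ 0.12500)
O² = (⅛)² = 1/64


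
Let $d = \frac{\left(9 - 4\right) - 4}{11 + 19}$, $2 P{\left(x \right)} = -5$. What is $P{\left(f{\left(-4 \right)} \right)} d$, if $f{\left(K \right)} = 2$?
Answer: $- \frac{1}{12} \approx -0.083333$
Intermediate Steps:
$P{\left(x \right)} = - \frac{5}{2}$ ($P{\left(x \right)} = \frac{1}{2} \left(-5\right) = - \frac{5}{2}$)
$d = \frac{1}{30}$ ($d = \frac{\left(9 - 4\right) - 4}{30} = \left(5 - 4\right) \frac{1}{30} = 1 \cdot \frac{1}{30} = \frac{1}{30} \approx 0.033333$)
$P{\left(f{\left(-4 \right)} \right)} d = \left(- \frac{5}{2}\right) \frac{1}{30} = - \frac{1}{12}$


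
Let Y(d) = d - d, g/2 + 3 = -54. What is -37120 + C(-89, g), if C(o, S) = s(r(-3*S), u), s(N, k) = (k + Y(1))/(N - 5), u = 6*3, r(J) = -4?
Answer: -37122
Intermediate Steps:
g = -114 (g = -6 + 2*(-54) = -6 - 108 = -114)
Y(d) = 0
u = 18
s(N, k) = k/(-5 + N) (s(N, k) = (k + 0)/(N - 5) = k/(-5 + N))
C(o, S) = -2 (C(o, S) = 18/(-5 - 4) = 18/(-9) = 18*(-⅑) = -2)
-37120 + C(-89, g) = -37120 - 2 = -37122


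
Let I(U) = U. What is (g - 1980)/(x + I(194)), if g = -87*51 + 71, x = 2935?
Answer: -6346/3129 ≈ -2.0281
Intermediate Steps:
g = -4366 (g = -4437 + 71 = -4366)
(g - 1980)/(x + I(194)) = (-4366 - 1980)/(2935 + 194) = -6346/3129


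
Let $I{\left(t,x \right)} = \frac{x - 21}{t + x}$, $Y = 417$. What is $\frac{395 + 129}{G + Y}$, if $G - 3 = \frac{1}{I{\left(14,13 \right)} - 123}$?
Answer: $\frac{1744396}{1398153} \approx 1.2476$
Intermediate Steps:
$I{\left(t,x \right)} = \frac{-21 + x}{t + x}$
$G = \frac{9960}{3329}$ ($G = 3 + \frac{1}{\frac{-21 + 13}{14 + 13} - 123} = 3 + \frac{1}{\frac{1}{27} \left(-8\right) - 123} = 3 + \frac{1}{- \frac{8}{27} - 123} = 3 + \frac{1}{- \frac{3329}{27}} = 3 - \frac{27}{3329} = \frac{9960}{3329} \approx 2.9919$)
$\frac{395 + 129}{G + Y} = \frac{395 + 129}{\frac{9960}{3329} + 417} = \frac{524}{\frac{1398153}{3329}} = 524 \cdot \frac{3329}{1398153} = \frac{1744396}{1398153}$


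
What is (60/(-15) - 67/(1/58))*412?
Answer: -1602680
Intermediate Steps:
(60/(-15) - 67/(1/58))*412 = (60*(-1/15) - 67/1/58)*412 = (-4 - 67*58)*412 = (-4 - 3886)*412 = -3890*412 = -1602680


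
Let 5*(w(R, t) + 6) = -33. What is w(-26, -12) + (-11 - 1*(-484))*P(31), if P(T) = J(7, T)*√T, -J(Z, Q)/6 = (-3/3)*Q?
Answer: -63/5 + 87978*√31 ≈ 4.8983e+5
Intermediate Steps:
w(R, t) = -63/5 (w(R, t) = -6 + (⅕)*(-33) = -6 - 33/5 = -63/5)
J(Z, Q) = 6*Q (J(Z, Q) = -6*(-3/3)*Q = -6*(-3*⅓)*Q = -(-6)*Q = 6*Q)
P(T) = 6*T^(3/2) (P(T) = (6*T)*√T = 6*T^(3/2))
w(-26, -12) + (-11 - 1*(-484))*P(31) = -63/5 + (-11 - 1*(-484))*(6*31^(3/2)) = -63/5 + (-11 + 484)*(6*(31*√31)) = -63/5 + 473*(186*√31) = -63/5 + 87978*√31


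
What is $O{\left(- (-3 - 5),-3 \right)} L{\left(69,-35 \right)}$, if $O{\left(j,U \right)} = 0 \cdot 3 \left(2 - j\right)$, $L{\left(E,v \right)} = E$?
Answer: $0$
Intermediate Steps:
$O{\left(j,U \right)} = 0$ ($O{\left(j,U \right)} = 0 \left(2 - j\right) = 0$)
$O{\left(- (-3 - 5),-3 \right)} L{\left(69,-35 \right)} = 0 \cdot 69 = 0$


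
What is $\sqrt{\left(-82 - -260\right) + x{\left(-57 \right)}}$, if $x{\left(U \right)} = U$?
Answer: $11$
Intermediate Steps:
$\sqrt{\left(-82 - -260\right) + x{\left(-57 \right)}} = \sqrt{\left(-82 - -260\right) - 57} = \sqrt{\left(-82 + 260\right) - 57} = \sqrt{178 - 57} = \sqrt{121} = 11$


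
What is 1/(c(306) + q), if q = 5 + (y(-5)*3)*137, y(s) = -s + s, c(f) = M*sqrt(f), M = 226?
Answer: -5/15629231 + 678*sqrt(34)/15629231 ≈ 0.00025263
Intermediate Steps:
c(f) = 226*sqrt(f)
y(s) = 0
q = 5 (q = 5 + (0*3)*137 = 5 + 0*137 = 5 + 0 = 5)
1/(c(306) + q) = 1/(226*sqrt(306) + 5) = 1/(226*(3*sqrt(34)) + 5) = 1/(678*sqrt(34) + 5) = 1/(5 + 678*sqrt(34))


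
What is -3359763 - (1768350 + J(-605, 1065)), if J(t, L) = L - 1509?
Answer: -5127669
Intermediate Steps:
J(t, L) = -1509 + L
-3359763 - (1768350 + J(-605, 1065)) = -3359763 - (1768350 + (-1509 + 1065)) = -3359763 - (1768350 - 444) = -3359763 - 1*1767906 = -3359763 - 1767906 = -5127669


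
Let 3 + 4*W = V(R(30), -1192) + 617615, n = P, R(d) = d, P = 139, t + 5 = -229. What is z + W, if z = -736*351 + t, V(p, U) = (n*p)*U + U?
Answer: -1347125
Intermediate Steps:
t = -234 (t = -5 - 229 = -234)
n = 139
V(p, U) = U + 139*U*p (V(p, U) = (139*p)*U + U = 139*U*p + U = U + 139*U*p)
W = -1088555 (W = -¾ + (-1192*(1 + 139*30) + 617615)/4 = -¾ + (-1192*(1 + 4170) + 617615)/4 = -¾ + (-1192*4171 + 617615)/4 = -¾ + (-4971832 + 617615)/4 = -¾ + (¼)*(-4354217) = -¾ - 4354217/4 = -1088555)
z = -258570 (z = -736*351 - 234 = -258336 - 234 = -258570)
z + W = -258570 - 1088555 = -1347125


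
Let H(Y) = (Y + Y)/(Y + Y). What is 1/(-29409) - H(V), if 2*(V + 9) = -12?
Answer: -29410/29409 ≈ -1.0000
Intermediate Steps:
V = -15 (V = -9 + (½)*(-12) = -9 - 6 = -15)
H(Y) = 1 (H(Y) = (2*Y)/((2*Y)) = (2*Y)*(1/(2*Y)) = 1)
1/(-29409) - H(V) = 1/(-29409) - 1*1 = -1/29409 - 1 = -29410/29409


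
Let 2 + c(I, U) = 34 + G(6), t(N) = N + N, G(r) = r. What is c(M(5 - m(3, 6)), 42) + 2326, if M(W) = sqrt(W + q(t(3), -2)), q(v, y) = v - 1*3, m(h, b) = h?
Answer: 2364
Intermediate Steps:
t(N) = 2*N
q(v, y) = -3 + v (q(v, y) = v - 3 = -3 + v)
M(W) = sqrt(3 + W) (M(W) = sqrt(W + (-3 + 2*3)) = sqrt(W + (-3 + 6)) = sqrt(W + 3) = sqrt(3 + W))
c(I, U) = 38 (c(I, U) = -2 + (34 + 6) = -2 + 40 = 38)
c(M(5 - m(3, 6)), 42) + 2326 = 38 + 2326 = 2364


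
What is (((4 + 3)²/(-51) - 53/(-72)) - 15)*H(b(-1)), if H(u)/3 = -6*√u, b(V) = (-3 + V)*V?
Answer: 18635/34 ≈ 548.09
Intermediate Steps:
b(V) = V*(-3 + V)
H(u) = -18*√u (H(u) = 3*(-6*√u) = -18*√u)
(((4 + 3)²/(-51) - 53/(-72)) - 15)*H(b(-1)) = (((4 + 3)²/(-51) - 53/(-72)) - 15)*(-18*√4) = ((7²*(-1/51) - 53*(-1/72)) - 15)*(-18*√4) = ((49*(-1/51) + 53/72) - 15)*(-18*√4) = ((-49/51 + 53/72) - 15)*(-18*2) = (-275/1224 - 15)*(-36) = -18635/1224*(-36) = 18635/34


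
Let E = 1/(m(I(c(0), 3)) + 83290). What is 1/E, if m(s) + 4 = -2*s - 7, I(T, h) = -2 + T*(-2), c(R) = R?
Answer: 83283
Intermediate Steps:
I(T, h) = -2 - 2*T
m(s) = -11 - 2*s (m(s) = -4 + (-2*s - 7) = -4 + (-7 - 2*s) = -11 - 2*s)
E = 1/83283 (E = 1/((-11 - 2*(-2 - 2*0)) + 83290) = 1/((-11 - 2*(-2 + 0)) + 83290) = 1/((-11 - 2*(-2)) + 83290) = 1/((-11 + 4) + 83290) = 1/(-7 + 83290) = 1/83283 ≈ 1.2007e-5)
1/E = 1/(1/83283) = 83283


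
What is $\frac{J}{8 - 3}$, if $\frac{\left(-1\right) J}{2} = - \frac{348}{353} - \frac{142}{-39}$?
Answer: $- \frac{73108}{68835} \approx -1.0621$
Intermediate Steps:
$J = - \frac{73108}{13767}$ ($J = - 2 \left(- \frac{348}{353} - \frac{142}{-39}\right) = - 2 \left(\left(-348\right) \frac{1}{353} - - \frac{142}{39}\right) = - 2 \left(- \frac{348}{353} + \frac{142}{39}\right) = \left(-2\right) \frac{36554}{13767} = - \frac{73108}{13767} \approx -5.3104$)
$\frac{J}{8 - 3} = \frac{1}{8 - 3} \left(- \frac{73108}{13767}\right) = \frac{1}{5} \left(- \frac{73108}{13767}\right) = - \frac{73108}{68835}$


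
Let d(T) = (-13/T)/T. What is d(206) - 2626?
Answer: -111436949/42436 ≈ -2626.0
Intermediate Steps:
d(T) = -13/T²
d(206) - 2626 = -13/206² - 2626 = -13*1/42436 - 2626 = -13/42436 - 2626 = -111436949/42436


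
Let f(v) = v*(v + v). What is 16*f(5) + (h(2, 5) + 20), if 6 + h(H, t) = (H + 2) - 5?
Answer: 813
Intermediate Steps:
h(H, t) = -9 + H (h(H, t) = -6 + ((H + 2) - 5) = -6 + ((2 + H) - 5) = -6 + (-3 + H) = -9 + H)
f(v) = 2*v² (f(v) = v*(2*v) = 2*v²)
16*f(5) + (h(2, 5) + 20) = 16*(2*5²) + ((-9 + 2) + 20) = 16*(2*25) + (-7 + 20) = 16*50 + 13 = 800 + 13 = 813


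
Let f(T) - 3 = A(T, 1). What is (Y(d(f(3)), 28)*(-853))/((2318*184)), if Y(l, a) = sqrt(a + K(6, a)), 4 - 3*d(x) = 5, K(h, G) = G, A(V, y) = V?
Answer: -853*sqrt(14)/213256 ≈ -0.014966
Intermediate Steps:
f(T) = 3 + T
d(x) = -1/3 (d(x) = 4/3 - 1/3*5 = 4/3 - 5/3 = -1/3)
Y(l, a) = sqrt(2)*sqrt(a) (Y(l, a) = sqrt(a + a) = sqrt(2*a) = sqrt(2)*sqrt(a))
(Y(d(f(3)), 28)*(-853))/((2318*184)) = ((sqrt(2)*sqrt(28))*(-853))/((2318*184)) = ((sqrt(2)*(2*sqrt(7)))*(-853))/426512 = ((2*sqrt(14))*(-853))*(1/426512) = -1706*sqrt(14)*(1/426512) = -853*sqrt(14)/213256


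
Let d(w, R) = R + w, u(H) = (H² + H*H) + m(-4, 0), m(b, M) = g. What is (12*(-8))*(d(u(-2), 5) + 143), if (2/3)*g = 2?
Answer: -15264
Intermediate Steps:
g = 3 (g = (3/2)*2 = 3)
m(b, M) = 3
u(H) = 3 + 2*H² (u(H) = (H² + H*H) + 3 = (H² + H²) + 3 = 2*H² + 3 = 3 + 2*H²)
(12*(-8))*(d(u(-2), 5) + 143) = (12*(-8))*((5 + (3 + 2*(-2)²)) + 143) = -96*((5 + (3 + 2*4)) + 143) = -96*((5 + (3 + 8)) + 143) = -96*((5 + 11) + 143) = -96*(16 + 143) = -96*159 = -15264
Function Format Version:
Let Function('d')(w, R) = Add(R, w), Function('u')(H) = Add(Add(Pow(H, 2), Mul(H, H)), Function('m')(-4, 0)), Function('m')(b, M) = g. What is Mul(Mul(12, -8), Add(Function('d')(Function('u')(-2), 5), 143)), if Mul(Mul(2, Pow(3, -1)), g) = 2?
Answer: -15264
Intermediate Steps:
g = 3 (g = Mul(Rational(3, 2), 2) = 3)
Function('m')(b, M) = 3
Function('u')(H) = Add(3, Mul(2, Pow(H, 2))) (Function('u')(H) = Add(Add(Pow(H, 2), Mul(H, H)), 3) = Add(Add(Pow(H, 2), Pow(H, 2)), 3) = Add(Mul(2, Pow(H, 2)), 3) = Add(3, Mul(2, Pow(H, 2))))
Mul(Mul(12, -8), Add(Function('d')(Function('u')(-2), 5), 143)) = Mul(Mul(12, -8), Add(Add(5, Add(3, Mul(2, Pow(-2, 2)))), 143)) = Mul(-96, Add(Add(5, Add(3, Mul(2, 4))), 143)) = Mul(-96, Add(Add(5, Add(3, 8)), 143)) = Mul(-96, Add(Add(5, 11), 143)) = Mul(-96, Add(16, 143)) = Mul(-96, 159) = -15264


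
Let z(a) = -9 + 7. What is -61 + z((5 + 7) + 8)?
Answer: -63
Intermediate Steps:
z(a) = -2
-61 + z((5 + 7) + 8) = -61 - 2 = -63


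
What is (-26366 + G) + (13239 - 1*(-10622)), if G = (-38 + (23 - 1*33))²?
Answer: -201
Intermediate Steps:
G = 2304 (G = (-38 + (23 - 33))² = (-38 - 10)² = (-48)² = 2304)
(-26366 + G) + (13239 - 1*(-10622)) = (-26366 + 2304) + (13239 - 1*(-10622)) = -24062 + (13239 + 10622) = -24062 + 23861 = -201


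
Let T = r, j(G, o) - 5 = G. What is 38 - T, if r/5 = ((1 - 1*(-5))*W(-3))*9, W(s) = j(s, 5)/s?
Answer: 218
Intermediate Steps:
j(G, o) = 5 + G
W(s) = (5 + s)/s
r = -180 (r = 5*(((1 - 1*(-5))*((5 - 3)/(-3)))*9) = 5*(((1 + 5)*(-1/3*2))*9) = 5*((6*(-2/3))*9) = 5*(-4*9) = 5*(-36) = -180)
T = -180
38 - T = 38 - 1*(-180) = 38 + 180 = 218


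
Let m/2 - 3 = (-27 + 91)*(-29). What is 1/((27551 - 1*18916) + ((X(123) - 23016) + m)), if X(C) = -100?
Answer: -1/18187 ≈ -5.4984e-5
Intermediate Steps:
m = -3706 (m = 6 + 2*((-27 + 91)*(-29)) = 6 + 2*(64*(-29)) = 6 + 2*(-1856) = 6 - 3712 = -3706)
1/((27551 - 1*18916) + ((X(123) - 23016) + m)) = 1/((27551 - 1*18916) + ((-100 - 23016) - 3706)) = 1/((27551 - 18916) + (-23116 - 3706)) = 1/(8635 - 26822) = 1/(-18187) = -1/18187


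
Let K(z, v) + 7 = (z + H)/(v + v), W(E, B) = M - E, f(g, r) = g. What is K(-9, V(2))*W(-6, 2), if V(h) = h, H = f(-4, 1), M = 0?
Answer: -123/2 ≈ -61.500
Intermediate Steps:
H = -4
W(E, B) = -E (W(E, B) = 0 - E = -E)
K(z, v) = -7 + (-4 + z)/(2*v) (K(z, v) = -7 + (z - 4)/(v + v) = -7 + (-4 + z)/((2*v)) = -7 + (-4 + z)*(1/(2*v)) = -7 + (-4 + z)/(2*v))
K(-9, V(2))*W(-6, 2) = ((1/2)*(-4 - 9 - 14*2)/2)*(-1*(-6)) = ((1/2)*(1/2)*(-4 - 9 - 28))*6 = ((1/2)*(1/2)*(-41))*6 = -41/4*6 = -123/2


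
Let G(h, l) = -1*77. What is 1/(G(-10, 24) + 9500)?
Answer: 1/9423 ≈ 0.00010612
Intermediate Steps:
G(h, l) = -77
1/(G(-10, 24) + 9500) = 1/(-77 + 9500) = 1/9423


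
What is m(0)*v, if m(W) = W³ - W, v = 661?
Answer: 0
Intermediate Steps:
m(0)*v = (0³ - 1*0)*661 = (0 + 0)*661 = 0*661 = 0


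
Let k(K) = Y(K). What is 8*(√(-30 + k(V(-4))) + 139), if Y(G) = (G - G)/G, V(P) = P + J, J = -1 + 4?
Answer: 1112 + 8*I*√30 ≈ 1112.0 + 43.818*I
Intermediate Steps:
J = 3
V(P) = 3 + P (V(P) = P + 3 = 3 + P)
Y(G) = 0 (Y(G) = 0/G = 0)
k(K) = 0
8*(√(-30 + k(V(-4))) + 139) = 8*(√(-30 + 0) + 139) = 8*(√(-30) + 139) = 8*(I*√30 + 139) = 8*(139 + I*√30) = 1112 + 8*I*√30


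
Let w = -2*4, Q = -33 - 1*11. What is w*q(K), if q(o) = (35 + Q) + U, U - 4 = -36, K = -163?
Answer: 328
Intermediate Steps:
U = -32 (U = 4 - 36 = -32)
Q = -44 (Q = -33 - 11 = -44)
q(o) = -41 (q(o) = (35 - 44) - 32 = -9 - 32 = -41)
w = -8
w*q(K) = -8*(-41) = 328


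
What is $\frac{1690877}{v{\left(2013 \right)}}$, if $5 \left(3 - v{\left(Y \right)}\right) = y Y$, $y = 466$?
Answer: $- \frac{8454385}{938043} \approx -9.0128$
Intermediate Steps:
$v{\left(Y \right)} = 3 - \frac{466 Y}{5}$
$\frac{1690877}{v{\left(2013 \right)}} = \frac{1690877}{3 - \frac{938058}{5}} = \frac{1690877}{- \frac{938043}{5}} = 1690877 \left(- \frac{5}{938043}\right) = - \frac{8454385}{938043}$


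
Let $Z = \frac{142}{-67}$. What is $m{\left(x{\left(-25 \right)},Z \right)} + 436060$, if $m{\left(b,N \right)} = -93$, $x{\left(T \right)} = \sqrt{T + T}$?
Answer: $435967$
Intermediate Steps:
$x{\left(T \right)} = \sqrt{2} \sqrt{T}$ ($x{\left(T \right)} = \sqrt{2 T} = \sqrt{2} \sqrt{T}$)
$Z = - \frac{142}{67}$ ($Z = 142 \left(- \frac{1}{67}\right) = - \frac{142}{67} \approx -2.1194$)
$m{\left(x{\left(-25 \right)},Z \right)} + 436060 = -93 + 436060 = 435967$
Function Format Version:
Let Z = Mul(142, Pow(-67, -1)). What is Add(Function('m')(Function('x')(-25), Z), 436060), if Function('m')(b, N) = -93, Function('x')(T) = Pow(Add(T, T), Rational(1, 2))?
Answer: 435967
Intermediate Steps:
Function('x')(T) = Mul(Pow(2, Rational(1, 2)), Pow(T, Rational(1, 2))) (Function('x')(T) = Pow(Mul(2, T), Rational(1, 2)) = Mul(Pow(2, Rational(1, 2)), Pow(T, Rational(1, 2))))
Z = Rational(-142, 67) (Z = Mul(142, Rational(-1, 67)) = Rational(-142, 67) ≈ -2.1194)
Add(Function('m')(Function('x')(-25), Z), 436060) = Add(-93, 436060) = 435967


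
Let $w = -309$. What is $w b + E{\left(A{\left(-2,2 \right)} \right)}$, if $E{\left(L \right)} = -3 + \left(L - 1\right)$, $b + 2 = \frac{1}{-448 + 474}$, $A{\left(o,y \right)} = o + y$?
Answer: $\frac{15655}{26} \approx 602.12$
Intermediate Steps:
$b = - \frac{51}{26}$ ($b = -2 + \frac{1}{-448 + 474} = -2 + \frac{1}{26} = - \frac{51}{26} \approx -1.9615$)
$E{\left(L \right)} = -4 + L$ ($E{\left(L \right)} = -3 + \left(-1 + L\right) = -4 + L$)
$w b + E{\left(A{\left(-2,2 \right)} \right)} = \left(-309\right) \left(- \frac{51}{26}\right) + \left(-4 + \left(-2 + 2\right)\right) = \frac{15759}{26} + \left(-4 + 0\right) = \frac{15759}{26} - 4 = \frac{15655}{26}$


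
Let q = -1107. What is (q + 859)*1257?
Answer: -311736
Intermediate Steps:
(q + 859)*1257 = (-1107 + 859)*1257 = -248*1257 = -311736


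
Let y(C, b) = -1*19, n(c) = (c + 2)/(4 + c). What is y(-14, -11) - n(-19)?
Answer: -302/15 ≈ -20.133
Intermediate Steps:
n(c) = (2 + c)/(4 + c)
y(C, b) = -19
y(-14, -11) - n(-19) = -19 - (2 - 19)/(4 - 19) = -19 - (-17)/(-15) = -19 - (-1)*(-17)/15 = -19 - 1*17/15 = -19 - 17/15 = -302/15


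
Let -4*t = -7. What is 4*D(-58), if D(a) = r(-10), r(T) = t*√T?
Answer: 7*I*√10 ≈ 22.136*I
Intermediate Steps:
t = 7/4 (t = -¼*(-7) = 7/4 ≈ 1.7500)
r(T) = 7*√T/4
D(a) = 7*I*√10/4 (D(a) = 7*√(-10)/4 = 7*(I*√10)/4 = 7*I*√10/4)
4*D(-58) = 4*(7*I*√10/4) = 7*I*√10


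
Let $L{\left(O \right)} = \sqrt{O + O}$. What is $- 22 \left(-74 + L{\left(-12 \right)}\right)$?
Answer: $1628 - 44 i \sqrt{6} \approx 1628.0 - 107.78 i$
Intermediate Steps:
$L{\left(O \right)} = \sqrt{2} \sqrt{O}$ ($L{\left(O \right)} = \sqrt{2 O} = \sqrt{2} \sqrt{O}$)
$- 22 \left(-74 + L{\left(-12 \right)}\right) = - 22 \left(-74 + \sqrt{2} \sqrt{-12}\right) = - 22 \left(-74 + \sqrt{2} \cdot 2 i \sqrt{3}\right) = - 22 \left(-74 + 2 i \sqrt{6}\right) = 1628 - 44 i \sqrt{6}$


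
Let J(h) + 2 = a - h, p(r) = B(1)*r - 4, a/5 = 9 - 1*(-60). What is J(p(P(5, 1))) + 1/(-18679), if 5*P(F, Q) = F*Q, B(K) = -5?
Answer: 6575007/18679 ≈ 352.00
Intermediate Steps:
a = 345 (a = 5*(9 - 1*(-60)) = 5*(9 + 60) = 5*69 = 345)
P(F, Q) = F*Q/5 (P(F, Q) = (F*Q)/5 = F*Q/5)
p(r) = -4 - 5*r (p(r) = -5*r - 4 = -4 - 5*r)
J(h) = 343 - h (J(h) = -2 + (345 - h) = 343 - h)
J(p(P(5, 1))) + 1/(-18679) = (343 - (-4 - 5)) + 1/(-18679) = (343 - (-4 - 5*1)) - 1/18679 = (343 - (-4 - 5)) - 1/18679 = (343 - 1*(-9)) - 1/18679 = (343 + 9) - 1/18679 = 352 - 1/18679 = 6575007/18679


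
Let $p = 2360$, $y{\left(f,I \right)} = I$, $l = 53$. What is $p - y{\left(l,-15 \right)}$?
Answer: $2375$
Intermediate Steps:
$p - y{\left(l,-15 \right)} = 2360 - -15 = 2360 + 15 = 2375$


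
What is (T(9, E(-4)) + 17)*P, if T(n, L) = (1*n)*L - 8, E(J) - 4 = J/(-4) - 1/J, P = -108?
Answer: -6075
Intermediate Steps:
E(J) = 4 - 1/J - J/4 (E(J) = 4 + (J/(-4) - 1/J) = 4 + (J*(-¼) - 1/J) = 4 + (-J/4 - 1/J) = 4 + (-1/J - J/4) = 4 - 1/J - J/4)
T(n, L) = -8 + L*n (T(n, L) = n*L - 8 = L*n - 8 = -8 + L*n)
(T(9, E(-4)) + 17)*P = ((-8 + (4 - 1/(-4) - ¼*(-4))*9) + 17)*(-108) = ((-8 + (4 - 1*(-¼) + 1)*9) + 17)*(-108) = ((-8 + (4 + ¼ + 1)*9) + 17)*(-108) = ((-8 + (21/4)*9) + 17)*(-108) = ((-8 + 189/4) + 17)*(-108) = (157/4 + 17)*(-108) = (225/4)*(-108) = -6075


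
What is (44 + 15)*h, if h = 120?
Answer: 7080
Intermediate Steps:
(44 + 15)*h = (44 + 15)*120 = 59*120 = 7080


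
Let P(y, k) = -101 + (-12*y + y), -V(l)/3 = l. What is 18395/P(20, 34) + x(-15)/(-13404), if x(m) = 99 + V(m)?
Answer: -20551067/358557 ≈ -57.316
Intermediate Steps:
V(l) = -3*l
x(m) = 99 - 3*m
P(y, k) = -101 - 11*y
18395/P(20, 34) + x(-15)/(-13404) = 18395/(-101 - 11*20) + (99 - 3*(-15))/(-13404) = 18395/(-101 - 220) + (99 + 45)*(-1/13404) = 18395/(-321) + 144*(-1/13404) = 18395*(-1/321) - 12/1117 = -18395/321 - 12/1117 = -20551067/358557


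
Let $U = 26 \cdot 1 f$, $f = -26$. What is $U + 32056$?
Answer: $31380$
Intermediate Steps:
$U = -676$ ($U = 26 \cdot 1 \left(-26\right) = 26 \left(-26\right) = -676$)
$U + 32056 = -676 + 32056 = 31380$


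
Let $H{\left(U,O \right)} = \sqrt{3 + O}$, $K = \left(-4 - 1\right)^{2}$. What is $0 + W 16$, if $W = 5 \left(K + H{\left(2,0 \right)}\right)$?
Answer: $2000 + 80 \sqrt{3} \approx 2138.6$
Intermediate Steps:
$K = 25$ ($K = \left(-5\right)^{2} = 25$)
$W = 125 + 5 \sqrt{3}$ ($W = 5 \left(25 + \sqrt{3 + 0}\right) = 5 \left(25 + \sqrt{3}\right) = 125 + 5 \sqrt{3} \approx 133.66$)
$0 + W 16 = 0 + \left(125 + 5 \sqrt{3}\right) 16 = 0 + \left(2000 + 80 \sqrt{3}\right) = 2000 + 80 \sqrt{3}$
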